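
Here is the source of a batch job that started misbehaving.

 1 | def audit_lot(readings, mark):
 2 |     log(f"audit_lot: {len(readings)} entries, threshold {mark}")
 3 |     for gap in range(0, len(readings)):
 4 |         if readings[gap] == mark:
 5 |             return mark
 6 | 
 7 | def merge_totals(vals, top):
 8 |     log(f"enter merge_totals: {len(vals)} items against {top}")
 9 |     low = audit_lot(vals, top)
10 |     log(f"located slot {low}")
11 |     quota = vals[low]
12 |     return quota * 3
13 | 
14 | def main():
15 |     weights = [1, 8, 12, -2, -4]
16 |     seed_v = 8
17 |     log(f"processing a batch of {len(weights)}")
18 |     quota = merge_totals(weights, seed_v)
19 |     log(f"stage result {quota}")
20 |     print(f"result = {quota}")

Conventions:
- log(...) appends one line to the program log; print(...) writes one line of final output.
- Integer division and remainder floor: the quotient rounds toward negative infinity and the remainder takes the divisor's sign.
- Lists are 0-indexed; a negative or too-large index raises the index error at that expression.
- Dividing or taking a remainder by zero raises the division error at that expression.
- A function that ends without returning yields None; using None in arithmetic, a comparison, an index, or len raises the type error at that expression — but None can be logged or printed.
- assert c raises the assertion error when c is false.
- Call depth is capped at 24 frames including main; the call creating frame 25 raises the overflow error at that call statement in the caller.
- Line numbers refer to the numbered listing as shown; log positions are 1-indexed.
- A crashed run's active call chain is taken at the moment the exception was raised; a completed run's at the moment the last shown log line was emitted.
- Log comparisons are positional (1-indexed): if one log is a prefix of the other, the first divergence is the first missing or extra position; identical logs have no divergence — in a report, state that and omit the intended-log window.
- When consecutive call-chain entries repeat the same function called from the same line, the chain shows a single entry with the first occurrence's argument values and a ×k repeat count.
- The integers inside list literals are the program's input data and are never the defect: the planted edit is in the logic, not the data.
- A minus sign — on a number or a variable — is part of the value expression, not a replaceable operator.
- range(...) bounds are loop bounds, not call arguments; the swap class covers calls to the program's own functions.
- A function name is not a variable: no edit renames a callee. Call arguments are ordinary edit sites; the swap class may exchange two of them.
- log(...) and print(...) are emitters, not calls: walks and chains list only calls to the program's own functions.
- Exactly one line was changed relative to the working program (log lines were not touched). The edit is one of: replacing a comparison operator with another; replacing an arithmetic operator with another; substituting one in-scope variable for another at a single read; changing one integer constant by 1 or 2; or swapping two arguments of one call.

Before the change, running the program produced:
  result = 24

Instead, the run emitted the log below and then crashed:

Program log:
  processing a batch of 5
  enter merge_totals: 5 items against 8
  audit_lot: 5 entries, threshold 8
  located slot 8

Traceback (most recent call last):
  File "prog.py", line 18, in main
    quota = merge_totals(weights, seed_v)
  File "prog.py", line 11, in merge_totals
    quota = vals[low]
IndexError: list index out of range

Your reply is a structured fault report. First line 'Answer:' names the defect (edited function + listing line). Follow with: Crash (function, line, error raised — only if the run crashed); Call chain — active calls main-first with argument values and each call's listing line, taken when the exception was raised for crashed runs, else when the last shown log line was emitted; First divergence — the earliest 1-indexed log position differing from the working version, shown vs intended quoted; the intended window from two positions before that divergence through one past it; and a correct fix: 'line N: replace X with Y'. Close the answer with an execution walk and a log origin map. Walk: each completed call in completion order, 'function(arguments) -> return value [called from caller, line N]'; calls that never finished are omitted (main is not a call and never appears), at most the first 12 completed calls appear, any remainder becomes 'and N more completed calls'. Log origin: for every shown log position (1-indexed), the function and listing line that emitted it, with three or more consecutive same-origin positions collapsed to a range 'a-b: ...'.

Answer: the defect is in audit_lot at line 5.
Key fact: Position 4 is the first bad log line: 'located slot 8' should read 'located slot 1'.
Crash: merge_totals, line 11, IndexError.
Call chain: main -> merge_totals([1, 8, 12, -2, -4], 8) (called at line 18).
First divergence: position 4 — shown 'located slot 8', intended 'located slot 1'.
Intended log window:
  2: enter merge_totals: 5 items against 8
  3: audit_lot: 5 entries, threshold 8
  4: located slot 1
  5: stage result 24
Execution walk:
  audit_lot([1, 8, 12, -2, -4], 8) -> 8  [called from merge_totals, line 9]
Origin of each log line:
  1: from main, line 17
  2: from merge_totals, line 8
  3: from audit_lot, line 2
  4: from merge_totals, line 10
A correct fix: line 5: replace `mark` with `gap`.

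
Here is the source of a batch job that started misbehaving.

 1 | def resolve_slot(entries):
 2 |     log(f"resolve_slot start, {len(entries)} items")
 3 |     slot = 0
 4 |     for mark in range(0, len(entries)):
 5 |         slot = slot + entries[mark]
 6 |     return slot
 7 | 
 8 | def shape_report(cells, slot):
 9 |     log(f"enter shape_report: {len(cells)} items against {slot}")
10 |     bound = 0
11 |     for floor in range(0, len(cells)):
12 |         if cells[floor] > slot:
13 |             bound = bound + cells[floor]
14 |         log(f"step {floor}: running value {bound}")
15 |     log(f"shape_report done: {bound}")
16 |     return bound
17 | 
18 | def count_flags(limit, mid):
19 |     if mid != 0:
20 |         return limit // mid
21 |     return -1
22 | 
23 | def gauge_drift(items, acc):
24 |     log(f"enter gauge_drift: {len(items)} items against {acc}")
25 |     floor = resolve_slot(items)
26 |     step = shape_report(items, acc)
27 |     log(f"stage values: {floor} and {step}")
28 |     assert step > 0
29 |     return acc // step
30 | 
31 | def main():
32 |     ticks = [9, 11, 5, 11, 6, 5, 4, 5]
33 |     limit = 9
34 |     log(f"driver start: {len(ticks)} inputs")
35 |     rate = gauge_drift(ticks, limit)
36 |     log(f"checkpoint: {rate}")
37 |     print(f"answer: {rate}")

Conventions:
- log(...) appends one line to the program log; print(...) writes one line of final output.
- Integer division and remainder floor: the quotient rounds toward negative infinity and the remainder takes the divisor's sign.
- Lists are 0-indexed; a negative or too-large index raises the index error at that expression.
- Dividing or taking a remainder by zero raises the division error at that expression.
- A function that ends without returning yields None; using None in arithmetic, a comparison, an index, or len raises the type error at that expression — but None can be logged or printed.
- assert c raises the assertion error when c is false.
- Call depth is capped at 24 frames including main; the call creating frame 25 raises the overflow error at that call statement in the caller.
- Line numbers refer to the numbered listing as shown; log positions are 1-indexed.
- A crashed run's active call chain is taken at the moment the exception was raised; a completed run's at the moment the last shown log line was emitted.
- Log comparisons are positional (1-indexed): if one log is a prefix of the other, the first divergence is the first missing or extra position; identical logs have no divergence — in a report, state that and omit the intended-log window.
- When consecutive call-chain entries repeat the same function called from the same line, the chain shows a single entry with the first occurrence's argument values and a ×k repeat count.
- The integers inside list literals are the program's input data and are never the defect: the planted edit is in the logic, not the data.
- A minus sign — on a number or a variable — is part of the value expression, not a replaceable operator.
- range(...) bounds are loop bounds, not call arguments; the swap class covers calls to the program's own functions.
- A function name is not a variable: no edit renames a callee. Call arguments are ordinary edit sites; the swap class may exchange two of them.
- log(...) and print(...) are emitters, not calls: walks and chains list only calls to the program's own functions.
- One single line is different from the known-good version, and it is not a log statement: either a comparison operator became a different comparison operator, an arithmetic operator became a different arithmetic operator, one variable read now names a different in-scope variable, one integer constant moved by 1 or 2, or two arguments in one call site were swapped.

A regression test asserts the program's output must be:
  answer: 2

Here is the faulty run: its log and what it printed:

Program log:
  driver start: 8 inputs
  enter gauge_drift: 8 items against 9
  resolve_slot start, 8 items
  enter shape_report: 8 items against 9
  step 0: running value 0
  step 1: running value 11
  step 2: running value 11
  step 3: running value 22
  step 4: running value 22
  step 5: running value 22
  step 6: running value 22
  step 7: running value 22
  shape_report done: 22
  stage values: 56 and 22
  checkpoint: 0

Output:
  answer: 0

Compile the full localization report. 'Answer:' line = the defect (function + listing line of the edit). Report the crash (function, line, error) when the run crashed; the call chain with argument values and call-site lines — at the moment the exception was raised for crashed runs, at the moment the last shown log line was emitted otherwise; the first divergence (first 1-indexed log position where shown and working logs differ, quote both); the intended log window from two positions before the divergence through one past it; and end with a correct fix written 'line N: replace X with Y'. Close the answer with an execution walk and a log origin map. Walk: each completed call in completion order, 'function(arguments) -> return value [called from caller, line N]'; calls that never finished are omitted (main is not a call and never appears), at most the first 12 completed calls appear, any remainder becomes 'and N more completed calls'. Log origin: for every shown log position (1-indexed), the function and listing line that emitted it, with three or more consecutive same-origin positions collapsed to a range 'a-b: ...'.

Answer: the defect is in gauge_drift at line 29.
The tell: Log line 15 is where behavior first shows: 'checkpoint: 0' appears instead of 'checkpoint: 2'.
Call chain: main.
First divergence: position 15 — shown 'checkpoint: 0', intended 'checkpoint: 2'.
Intended log window:
  13: shape_report done: 22
  14: stage values: 56 and 22
  15: checkpoint: 2
Execution walk:
  resolve_slot([9, 11, 5, 11, 6, 5, 4, 5]) -> 56  [called from gauge_drift, line 25]
  shape_report([9, 11, 5, 11, 6, 5, 4, 5], 9) -> 22  [called from gauge_drift, line 26]
  gauge_drift([9, 11, 5, 11, 6, 5, 4, 5], 9) -> 0  [called from main, line 35]
Origin of each log line:
  1: from main, line 34
  2: from gauge_drift, line 24
  3: from resolve_slot, line 2
  4: from shape_report, line 9
  5-12: from shape_report, line 14
  13: from shape_report, line 15
  14: from gauge_drift, line 27
  15: from main, line 36
A correct fix: line 29: replace `acc` with `floor`.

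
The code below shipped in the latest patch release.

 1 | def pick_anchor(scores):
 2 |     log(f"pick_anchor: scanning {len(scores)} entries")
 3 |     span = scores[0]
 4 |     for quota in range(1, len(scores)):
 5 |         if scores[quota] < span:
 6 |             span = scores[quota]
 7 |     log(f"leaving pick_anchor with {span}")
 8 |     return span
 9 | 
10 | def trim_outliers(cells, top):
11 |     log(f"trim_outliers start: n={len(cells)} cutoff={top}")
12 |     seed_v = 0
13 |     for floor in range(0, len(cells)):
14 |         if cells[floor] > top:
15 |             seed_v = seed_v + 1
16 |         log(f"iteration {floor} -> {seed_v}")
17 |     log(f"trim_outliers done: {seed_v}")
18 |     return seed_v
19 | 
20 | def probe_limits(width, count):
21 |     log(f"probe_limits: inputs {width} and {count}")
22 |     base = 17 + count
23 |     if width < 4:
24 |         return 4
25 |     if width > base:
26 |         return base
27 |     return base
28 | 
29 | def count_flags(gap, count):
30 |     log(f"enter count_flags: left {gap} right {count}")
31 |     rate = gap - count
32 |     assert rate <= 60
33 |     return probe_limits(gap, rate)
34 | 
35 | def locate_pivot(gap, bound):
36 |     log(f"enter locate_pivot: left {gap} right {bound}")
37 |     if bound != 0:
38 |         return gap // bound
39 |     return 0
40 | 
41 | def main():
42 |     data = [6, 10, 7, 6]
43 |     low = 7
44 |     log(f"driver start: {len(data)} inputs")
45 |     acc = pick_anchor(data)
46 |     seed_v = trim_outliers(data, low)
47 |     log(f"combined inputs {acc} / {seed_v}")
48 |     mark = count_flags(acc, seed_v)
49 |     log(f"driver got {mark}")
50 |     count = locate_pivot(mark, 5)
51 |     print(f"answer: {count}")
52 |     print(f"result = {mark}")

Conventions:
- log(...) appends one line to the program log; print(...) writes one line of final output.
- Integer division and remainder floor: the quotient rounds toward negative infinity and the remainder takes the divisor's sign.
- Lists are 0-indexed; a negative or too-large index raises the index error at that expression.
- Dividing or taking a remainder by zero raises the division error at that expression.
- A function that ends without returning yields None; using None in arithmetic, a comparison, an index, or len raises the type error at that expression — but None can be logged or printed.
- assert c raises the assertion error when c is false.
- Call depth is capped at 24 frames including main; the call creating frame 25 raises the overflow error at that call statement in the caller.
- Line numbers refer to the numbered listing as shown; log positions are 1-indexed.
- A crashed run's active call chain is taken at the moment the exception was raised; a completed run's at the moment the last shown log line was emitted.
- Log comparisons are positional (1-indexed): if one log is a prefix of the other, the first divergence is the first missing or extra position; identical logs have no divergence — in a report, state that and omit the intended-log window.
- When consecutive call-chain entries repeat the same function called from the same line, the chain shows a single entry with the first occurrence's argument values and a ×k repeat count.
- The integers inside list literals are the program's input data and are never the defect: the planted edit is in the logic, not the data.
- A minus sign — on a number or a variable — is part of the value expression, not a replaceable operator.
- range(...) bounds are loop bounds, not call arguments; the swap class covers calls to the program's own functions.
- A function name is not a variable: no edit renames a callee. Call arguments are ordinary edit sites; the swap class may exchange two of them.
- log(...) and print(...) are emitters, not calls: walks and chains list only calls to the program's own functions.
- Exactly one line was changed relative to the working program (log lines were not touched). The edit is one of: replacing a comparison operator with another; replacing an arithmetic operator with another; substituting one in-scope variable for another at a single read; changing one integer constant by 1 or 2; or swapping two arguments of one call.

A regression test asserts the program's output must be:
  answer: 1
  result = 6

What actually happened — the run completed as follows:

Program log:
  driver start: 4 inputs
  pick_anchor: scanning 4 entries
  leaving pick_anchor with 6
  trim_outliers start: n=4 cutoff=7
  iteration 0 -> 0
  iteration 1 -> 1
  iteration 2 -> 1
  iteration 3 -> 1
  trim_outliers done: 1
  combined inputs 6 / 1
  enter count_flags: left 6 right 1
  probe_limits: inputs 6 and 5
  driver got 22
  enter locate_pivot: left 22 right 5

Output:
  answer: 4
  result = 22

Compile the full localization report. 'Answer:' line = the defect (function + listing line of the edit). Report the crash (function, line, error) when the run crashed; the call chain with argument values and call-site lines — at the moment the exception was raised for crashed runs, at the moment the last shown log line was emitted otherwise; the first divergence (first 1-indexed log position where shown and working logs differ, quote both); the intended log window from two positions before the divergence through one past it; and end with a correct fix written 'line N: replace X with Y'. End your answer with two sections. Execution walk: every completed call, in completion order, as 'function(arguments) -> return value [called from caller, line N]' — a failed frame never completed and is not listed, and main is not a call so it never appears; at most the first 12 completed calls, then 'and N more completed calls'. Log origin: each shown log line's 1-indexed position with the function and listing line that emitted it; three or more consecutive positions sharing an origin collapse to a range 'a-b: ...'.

Answer: the defect is in probe_limits at line 27.
Key observation: The log first diverges at position 13: the faulty run prints 'driver got 22' where the working version prints 'driver got 6'.
Call chain: main -> locate_pivot(22, 5) (called at line 50).
First divergence: position 13 — the shown line 'driver got 22' should read 'driver got 6'.
Intended log window:
  11: enter count_flags: left 6 right 1
  12: probe_limits: inputs 6 and 5
  13: driver got 6
  14: enter locate_pivot: left 6 right 5
Execution walk:
  pick_anchor([6, 10, 7, 6]) -> 6  [called from main, line 45]
  trim_outliers([6, 10, 7, 6], 7) -> 1  [called from main, line 46]
  probe_limits(6, 5) -> 22  [called from count_flags, line 33]
  count_flags(6, 1) -> 22  [called from main, line 48]
  locate_pivot(22, 5) -> 4  [called from main, line 50]
Origin of each log line:
  1: emitted by main (line 44)
  2: emitted by pick_anchor (line 2)
  3: emitted by pick_anchor (line 7)
  4: emitted by trim_outliers (line 11)
  5-8: emitted by trim_outliers (line 16)
  9: emitted by trim_outliers (line 17)
  10: emitted by main (line 47)
  11: emitted by count_flags (line 30)
  12: emitted by probe_limits (line 21)
  13: emitted by main (line 49)
  14: emitted by locate_pivot (line 36)
A correct fix: line 27: replace `base` with `width`.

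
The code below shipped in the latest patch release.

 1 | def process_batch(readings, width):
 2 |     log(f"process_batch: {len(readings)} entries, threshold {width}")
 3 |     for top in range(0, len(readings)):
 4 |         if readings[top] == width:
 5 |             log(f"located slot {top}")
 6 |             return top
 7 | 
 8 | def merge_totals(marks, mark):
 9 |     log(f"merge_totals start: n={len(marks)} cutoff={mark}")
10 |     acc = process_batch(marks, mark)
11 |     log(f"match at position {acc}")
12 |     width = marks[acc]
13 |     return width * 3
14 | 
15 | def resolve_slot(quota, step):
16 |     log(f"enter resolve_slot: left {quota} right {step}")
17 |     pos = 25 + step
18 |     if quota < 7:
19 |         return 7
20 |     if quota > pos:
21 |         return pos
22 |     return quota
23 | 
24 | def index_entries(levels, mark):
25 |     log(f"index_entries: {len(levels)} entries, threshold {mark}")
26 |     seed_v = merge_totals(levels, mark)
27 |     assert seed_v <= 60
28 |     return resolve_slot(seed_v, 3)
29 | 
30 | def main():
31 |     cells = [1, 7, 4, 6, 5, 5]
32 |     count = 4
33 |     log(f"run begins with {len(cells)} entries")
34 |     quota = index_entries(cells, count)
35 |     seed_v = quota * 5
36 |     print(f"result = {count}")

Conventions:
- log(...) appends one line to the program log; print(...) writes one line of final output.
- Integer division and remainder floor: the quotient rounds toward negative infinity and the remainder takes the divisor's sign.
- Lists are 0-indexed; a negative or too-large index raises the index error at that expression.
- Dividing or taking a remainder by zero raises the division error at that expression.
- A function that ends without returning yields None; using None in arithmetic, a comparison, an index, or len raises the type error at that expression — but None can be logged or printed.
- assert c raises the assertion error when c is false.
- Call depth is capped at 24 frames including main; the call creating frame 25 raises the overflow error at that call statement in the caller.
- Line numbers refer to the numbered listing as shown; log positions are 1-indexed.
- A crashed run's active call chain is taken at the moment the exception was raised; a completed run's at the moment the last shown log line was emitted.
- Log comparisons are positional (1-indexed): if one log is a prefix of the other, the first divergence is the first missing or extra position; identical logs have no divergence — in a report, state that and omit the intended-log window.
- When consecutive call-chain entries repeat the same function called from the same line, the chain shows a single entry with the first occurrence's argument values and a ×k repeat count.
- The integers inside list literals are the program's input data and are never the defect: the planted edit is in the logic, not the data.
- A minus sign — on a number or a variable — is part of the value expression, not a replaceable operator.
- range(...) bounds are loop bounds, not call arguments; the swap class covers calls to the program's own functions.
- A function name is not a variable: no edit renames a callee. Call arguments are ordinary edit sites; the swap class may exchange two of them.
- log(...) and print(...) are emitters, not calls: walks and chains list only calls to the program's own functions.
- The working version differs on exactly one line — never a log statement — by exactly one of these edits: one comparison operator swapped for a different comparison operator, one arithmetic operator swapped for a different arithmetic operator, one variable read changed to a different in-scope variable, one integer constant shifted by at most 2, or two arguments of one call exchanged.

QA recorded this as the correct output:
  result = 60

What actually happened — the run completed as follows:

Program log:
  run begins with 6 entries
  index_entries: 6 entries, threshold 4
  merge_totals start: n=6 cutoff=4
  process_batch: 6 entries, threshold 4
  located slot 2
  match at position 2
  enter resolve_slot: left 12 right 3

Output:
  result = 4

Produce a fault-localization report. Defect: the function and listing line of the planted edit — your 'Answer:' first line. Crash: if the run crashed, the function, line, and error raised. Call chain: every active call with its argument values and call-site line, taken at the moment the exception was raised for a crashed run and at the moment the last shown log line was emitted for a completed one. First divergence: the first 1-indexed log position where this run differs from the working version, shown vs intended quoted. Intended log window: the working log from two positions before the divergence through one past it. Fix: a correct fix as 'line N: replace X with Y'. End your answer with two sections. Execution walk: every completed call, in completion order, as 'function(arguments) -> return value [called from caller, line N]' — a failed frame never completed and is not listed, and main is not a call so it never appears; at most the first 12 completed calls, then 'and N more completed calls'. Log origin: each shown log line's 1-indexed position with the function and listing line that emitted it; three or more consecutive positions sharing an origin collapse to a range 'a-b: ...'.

Answer: the defect is in main at line 36.
Core observation: The two runs log identically and part ways only at the printed values.
Call chain: main -> index_entries([1, 7, 4, 6, 5, 5], 4) (called at line 34) -> resolve_slot(12, 3) (called at line 28).
First divergence: there is none — every log position agrees.
Execution walk:
  process_batch([1, 7, 4, 6, 5, 5], 4) -> 2  [called from merge_totals, line 10]
  merge_totals([1, 7, 4, 6, 5, 5], 4) -> 12  [called from index_entries, line 26]
  resolve_slot(12, 3) -> 12  [called from index_entries, line 28]
  index_entries([1, 7, 4, 6, 5, 5], 4) -> 12  [called from main, line 34]
Log origins:
  1: emitted by main (line 33)
  2: emitted by index_entries (line 25)
  3: emitted by merge_totals (line 9)
  4: emitted by process_batch (line 2)
  5: emitted by process_batch (line 5)
  6: emitted by merge_totals (line 11)
  7: emitted by resolve_slot (line 16)
A correct fix: line 36: replace `count` with `seed_v`.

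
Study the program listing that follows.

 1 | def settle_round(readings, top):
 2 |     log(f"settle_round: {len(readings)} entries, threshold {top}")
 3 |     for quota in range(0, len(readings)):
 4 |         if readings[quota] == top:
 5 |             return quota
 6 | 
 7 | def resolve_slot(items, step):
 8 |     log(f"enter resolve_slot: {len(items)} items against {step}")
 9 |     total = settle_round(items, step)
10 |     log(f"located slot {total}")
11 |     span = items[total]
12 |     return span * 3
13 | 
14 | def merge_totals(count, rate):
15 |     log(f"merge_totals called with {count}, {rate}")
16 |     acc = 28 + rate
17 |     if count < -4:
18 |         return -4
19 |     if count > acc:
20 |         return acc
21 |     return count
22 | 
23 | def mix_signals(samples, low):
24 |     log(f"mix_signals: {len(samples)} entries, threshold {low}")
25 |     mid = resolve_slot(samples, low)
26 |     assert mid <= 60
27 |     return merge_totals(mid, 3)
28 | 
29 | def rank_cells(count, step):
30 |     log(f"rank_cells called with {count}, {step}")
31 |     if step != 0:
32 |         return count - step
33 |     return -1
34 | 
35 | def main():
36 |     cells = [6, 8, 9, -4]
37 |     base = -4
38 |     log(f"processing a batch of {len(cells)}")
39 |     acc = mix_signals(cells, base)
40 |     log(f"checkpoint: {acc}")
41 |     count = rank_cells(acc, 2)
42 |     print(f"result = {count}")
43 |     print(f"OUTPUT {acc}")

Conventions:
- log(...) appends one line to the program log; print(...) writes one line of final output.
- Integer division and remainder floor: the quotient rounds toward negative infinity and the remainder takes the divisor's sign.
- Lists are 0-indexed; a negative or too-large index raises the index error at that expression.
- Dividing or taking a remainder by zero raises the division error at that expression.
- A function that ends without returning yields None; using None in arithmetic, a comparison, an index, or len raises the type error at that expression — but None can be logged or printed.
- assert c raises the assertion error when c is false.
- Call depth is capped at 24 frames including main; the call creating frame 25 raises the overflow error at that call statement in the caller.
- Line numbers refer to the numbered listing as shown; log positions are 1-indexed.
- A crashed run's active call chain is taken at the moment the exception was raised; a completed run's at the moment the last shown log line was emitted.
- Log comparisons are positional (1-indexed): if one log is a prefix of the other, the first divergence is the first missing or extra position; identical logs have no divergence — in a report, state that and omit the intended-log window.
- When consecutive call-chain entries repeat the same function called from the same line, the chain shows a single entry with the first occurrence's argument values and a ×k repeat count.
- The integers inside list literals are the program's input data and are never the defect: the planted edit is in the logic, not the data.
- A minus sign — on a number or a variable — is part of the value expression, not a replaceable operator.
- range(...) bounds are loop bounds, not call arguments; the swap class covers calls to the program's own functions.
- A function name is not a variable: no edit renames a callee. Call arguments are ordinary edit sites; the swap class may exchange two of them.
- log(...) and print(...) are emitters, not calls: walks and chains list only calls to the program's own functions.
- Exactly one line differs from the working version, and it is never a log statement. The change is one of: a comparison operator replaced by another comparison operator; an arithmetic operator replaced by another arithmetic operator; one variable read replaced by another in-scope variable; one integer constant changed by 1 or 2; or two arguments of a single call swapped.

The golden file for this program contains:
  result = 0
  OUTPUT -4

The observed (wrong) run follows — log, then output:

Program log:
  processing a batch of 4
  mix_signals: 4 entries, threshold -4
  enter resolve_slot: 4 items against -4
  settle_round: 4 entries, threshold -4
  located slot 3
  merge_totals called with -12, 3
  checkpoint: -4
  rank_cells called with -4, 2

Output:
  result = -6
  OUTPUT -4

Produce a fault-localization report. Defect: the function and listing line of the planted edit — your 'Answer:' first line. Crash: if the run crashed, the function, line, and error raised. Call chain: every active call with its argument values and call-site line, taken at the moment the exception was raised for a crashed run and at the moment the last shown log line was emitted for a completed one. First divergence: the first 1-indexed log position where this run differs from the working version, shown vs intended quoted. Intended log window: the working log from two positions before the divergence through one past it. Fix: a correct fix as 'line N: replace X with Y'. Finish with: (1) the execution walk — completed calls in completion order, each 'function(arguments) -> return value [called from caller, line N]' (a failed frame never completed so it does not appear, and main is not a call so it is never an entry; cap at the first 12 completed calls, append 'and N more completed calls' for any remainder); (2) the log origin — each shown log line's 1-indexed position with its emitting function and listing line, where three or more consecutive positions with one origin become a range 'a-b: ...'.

Answer: the defect is in rank_cells at line 32.
Key fact: The logs agree in full; only the final output differs.
Call chain: main -> rank_cells(-4, 2) (called at line 41).
First divergence: none (the log streams are identical).
Execution walk:
  settle_round([6, 8, 9, -4], -4) -> 3  [called from resolve_slot, line 9]
  resolve_slot([6, 8, 9, -4], -4) -> -12  [called from mix_signals, line 25]
  merge_totals(-12, 3) -> -4  [called from mix_signals, line 27]
  mix_signals([6, 8, 9, -4], -4) -> -4  [called from main, line 39]
  rank_cells(-4, 2) -> -6  [called from main, line 41]
Log origin:
  1 — main, line 38
  2 — mix_signals, line 24
  3 — resolve_slot, line 8
  4 — settle_round, line 2
  5 — resolve_slot, line 10
  6 — merge_totals, line 15
  7 — main, line 40
  8 — rank_cells, line 30
A correct fix: line 32: replace `-` with `%`.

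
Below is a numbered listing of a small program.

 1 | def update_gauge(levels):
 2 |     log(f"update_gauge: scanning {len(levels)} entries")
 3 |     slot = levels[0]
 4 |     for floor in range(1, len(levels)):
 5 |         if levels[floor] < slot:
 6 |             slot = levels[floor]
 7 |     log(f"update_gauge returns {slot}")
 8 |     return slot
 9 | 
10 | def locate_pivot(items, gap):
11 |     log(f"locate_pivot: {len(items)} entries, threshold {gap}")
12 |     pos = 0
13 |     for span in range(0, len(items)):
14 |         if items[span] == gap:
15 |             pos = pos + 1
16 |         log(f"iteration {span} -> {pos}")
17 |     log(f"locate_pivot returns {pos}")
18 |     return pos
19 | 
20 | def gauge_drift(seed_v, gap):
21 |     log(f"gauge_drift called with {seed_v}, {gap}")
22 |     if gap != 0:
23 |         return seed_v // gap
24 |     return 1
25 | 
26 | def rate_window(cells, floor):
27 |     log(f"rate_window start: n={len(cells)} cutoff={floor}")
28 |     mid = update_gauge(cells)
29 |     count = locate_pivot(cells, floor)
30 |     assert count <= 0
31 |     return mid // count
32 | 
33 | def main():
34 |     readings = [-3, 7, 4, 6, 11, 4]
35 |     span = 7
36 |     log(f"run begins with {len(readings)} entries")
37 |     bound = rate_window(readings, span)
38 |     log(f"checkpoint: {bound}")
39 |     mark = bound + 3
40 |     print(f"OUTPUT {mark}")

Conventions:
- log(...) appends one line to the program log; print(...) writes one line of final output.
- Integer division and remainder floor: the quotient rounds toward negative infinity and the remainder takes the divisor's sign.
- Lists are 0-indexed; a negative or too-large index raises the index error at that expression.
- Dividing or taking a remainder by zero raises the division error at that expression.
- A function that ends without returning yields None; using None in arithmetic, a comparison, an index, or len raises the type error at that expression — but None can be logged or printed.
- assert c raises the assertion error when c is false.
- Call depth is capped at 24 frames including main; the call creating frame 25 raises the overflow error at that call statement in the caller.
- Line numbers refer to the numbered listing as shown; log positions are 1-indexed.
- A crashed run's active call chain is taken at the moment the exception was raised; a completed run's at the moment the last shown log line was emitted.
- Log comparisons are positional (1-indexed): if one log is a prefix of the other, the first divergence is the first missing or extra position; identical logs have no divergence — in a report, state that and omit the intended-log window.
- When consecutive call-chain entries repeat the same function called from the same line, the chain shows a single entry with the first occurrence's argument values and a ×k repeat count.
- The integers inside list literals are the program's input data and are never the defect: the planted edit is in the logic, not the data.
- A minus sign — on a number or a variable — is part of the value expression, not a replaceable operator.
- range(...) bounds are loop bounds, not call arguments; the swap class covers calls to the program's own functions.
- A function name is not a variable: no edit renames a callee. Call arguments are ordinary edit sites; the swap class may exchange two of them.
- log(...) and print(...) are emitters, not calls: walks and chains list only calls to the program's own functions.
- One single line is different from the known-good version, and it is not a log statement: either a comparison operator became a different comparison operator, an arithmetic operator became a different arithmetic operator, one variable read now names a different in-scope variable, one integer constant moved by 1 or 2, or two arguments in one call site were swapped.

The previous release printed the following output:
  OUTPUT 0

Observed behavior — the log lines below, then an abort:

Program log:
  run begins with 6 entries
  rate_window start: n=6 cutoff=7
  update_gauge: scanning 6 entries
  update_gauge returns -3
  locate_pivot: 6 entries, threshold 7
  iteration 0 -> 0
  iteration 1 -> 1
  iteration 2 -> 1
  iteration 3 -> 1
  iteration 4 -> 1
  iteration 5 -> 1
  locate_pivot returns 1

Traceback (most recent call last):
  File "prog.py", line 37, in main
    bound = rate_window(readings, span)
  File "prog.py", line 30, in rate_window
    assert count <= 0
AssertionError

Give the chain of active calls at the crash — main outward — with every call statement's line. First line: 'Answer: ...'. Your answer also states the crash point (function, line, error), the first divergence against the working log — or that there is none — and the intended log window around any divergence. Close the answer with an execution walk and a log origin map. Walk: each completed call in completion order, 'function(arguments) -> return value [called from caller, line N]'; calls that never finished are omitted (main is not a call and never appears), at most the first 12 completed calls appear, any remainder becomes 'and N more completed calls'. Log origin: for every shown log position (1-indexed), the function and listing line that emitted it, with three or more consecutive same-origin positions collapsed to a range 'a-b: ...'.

Answer: main -> rate_window (called at line 37).
Core observation: Only 12 log lines were emitted before the run died; the intended continuation was 'checkpoint: -3'.
Crash: rate_window, line 30, AssertionError.
First divergence: position 13 — the faulty run's log ends after 12 lines; the working version continues with 'checkpoint: -3'.
Intended log window:
  11: iteration 5 -> 1
  12: locate_pivot returns 1
  13: checkpoint: -3
Execution walk:
  update_gauge([-3, 7, 4, 6, 11, 4]) -> -3  [called from rate_window, line 28]
  locate_pivot([-3, 7, 4, 6, 11, 4], 7) -> 1  [called from rate_window, line 29]
Log origins:
  1: logged in main at line 36
  2: logged in rate_window at line 27
  3: logged in update_gauge at line 2
  4: logged in update_gauge at line 7
  5: logged in locate_pivot at line 11
  6-11: logged in locate_pivot at line 16
  12: logged in locate_pivot at line 17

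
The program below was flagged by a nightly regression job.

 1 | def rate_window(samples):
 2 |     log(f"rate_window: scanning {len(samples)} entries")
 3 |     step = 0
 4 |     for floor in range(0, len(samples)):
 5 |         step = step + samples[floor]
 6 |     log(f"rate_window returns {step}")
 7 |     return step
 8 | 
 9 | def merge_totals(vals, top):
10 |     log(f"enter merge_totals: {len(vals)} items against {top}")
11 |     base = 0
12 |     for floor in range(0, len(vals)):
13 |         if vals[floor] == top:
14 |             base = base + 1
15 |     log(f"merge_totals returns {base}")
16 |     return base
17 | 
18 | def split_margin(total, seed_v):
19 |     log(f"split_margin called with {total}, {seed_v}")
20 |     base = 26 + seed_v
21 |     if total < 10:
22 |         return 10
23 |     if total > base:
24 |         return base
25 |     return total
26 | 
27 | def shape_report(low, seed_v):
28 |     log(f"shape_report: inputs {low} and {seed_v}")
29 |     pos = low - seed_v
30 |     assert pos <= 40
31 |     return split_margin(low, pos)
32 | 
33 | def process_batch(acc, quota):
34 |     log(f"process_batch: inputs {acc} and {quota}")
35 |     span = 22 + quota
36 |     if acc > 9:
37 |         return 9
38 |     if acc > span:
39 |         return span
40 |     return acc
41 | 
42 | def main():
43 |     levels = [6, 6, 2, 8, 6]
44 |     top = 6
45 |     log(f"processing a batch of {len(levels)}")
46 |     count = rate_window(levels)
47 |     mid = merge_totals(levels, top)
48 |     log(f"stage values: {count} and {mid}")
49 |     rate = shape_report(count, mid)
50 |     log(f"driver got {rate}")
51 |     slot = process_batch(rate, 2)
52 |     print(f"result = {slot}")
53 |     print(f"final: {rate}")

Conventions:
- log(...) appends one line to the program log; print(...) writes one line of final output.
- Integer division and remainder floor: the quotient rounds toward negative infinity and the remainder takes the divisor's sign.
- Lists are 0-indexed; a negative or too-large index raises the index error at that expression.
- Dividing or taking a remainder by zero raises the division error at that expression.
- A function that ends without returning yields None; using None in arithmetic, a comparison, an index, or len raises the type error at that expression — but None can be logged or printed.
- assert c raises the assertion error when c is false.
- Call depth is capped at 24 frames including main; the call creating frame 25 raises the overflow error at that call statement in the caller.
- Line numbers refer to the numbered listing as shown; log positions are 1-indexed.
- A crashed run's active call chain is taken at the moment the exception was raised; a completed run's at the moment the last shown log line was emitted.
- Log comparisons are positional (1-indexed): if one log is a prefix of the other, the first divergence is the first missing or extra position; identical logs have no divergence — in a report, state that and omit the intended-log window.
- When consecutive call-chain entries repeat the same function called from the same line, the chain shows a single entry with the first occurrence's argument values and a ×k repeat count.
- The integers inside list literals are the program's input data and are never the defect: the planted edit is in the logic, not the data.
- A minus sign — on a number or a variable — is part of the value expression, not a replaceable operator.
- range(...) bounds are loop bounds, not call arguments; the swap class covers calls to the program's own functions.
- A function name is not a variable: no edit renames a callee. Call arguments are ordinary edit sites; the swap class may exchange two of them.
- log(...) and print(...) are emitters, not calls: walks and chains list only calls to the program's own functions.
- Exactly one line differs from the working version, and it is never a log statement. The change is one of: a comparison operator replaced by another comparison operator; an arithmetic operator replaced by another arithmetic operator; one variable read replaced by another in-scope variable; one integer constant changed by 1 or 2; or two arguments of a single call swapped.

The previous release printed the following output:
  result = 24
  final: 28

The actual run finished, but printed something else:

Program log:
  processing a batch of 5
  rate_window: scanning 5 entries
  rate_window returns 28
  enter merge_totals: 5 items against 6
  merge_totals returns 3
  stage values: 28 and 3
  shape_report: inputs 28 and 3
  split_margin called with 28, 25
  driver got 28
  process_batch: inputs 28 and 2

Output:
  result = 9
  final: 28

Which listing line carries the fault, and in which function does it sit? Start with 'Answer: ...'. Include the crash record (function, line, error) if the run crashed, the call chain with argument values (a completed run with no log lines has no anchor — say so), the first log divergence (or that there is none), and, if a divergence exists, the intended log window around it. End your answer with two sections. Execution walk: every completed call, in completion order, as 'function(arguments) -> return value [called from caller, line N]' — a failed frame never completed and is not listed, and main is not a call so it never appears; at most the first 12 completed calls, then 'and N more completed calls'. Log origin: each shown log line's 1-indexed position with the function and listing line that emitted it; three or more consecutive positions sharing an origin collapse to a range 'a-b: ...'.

Answer: the defect is in process_batch at line 36.
Key observation: No log line changed; the fault shows up purely in the output.
Call chain: main -> process_batch(28, 2) (called at line 51).
First divergence: none; the two logs match at every position.
Execution walk:
  rate_window([6, 6, 2, 8, 6]) -> 28  [called from main, line 46]
  merge_totals([6, 6, 2, 8, 6], 6) -> 3  [called from main, line 47]
  split_margin(28, 25) -> 28  [called from shape_report, line 31]
  shape_report(28, 3) -> 28  [called from main, line 49]
  process_batch(28, 2) -> 9  [called from main, line 51]
Log origins:
  1: emitted by main (line 45)
  2: emitted by rate_window (line 2)
  3: emitted by rate_window (line 6)
  4: emitted by merge_totals (line 10)
  5: emitted by merge_totals (line 15)
  6: emitted by main (line 48)
  7: emitted by shape_report (line 28)
  8: emitted by split_margin (line 19)
  9: emitted by main (line 50)
  10: emitted by process_batch (line 34)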